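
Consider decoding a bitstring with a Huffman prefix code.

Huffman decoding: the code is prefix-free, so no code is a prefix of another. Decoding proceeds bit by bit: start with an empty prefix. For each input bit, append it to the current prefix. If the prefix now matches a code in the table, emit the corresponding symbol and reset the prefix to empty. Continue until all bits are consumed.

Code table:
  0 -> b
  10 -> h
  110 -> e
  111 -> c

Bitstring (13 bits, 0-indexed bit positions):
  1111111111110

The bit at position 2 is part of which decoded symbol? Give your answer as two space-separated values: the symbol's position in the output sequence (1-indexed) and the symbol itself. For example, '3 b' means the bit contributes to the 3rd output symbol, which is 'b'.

Bit 0: prefix='1' (no match yet)
Bit 1: prefix='11' (no match yet)
Bit 2: prefix='111' -> emit 'c', reset
Bit 3: prefix='1' (no match yet)
Bit 4: prefix='11' (no match yet)
Bit 5: prefix='111' -> emit 'c', reset
Bit 6: prefix='1' (no match yet)

Answer: 1 c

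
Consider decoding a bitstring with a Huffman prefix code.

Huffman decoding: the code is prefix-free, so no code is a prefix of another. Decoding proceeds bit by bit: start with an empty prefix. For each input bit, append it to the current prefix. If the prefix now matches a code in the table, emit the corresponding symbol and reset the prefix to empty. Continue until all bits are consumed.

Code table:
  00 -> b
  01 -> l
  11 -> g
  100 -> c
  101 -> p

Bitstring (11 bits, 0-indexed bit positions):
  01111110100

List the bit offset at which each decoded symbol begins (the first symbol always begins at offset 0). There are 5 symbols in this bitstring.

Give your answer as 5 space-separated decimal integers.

Answer: 0 2 4 6 9

Derivation:
Bit 0: prefix='0' (no match yet)
Bit 1: prefix='01' -> emit 'l', reset
Bit 2: prefix='1' (no match yet)
Bit 3: prefix='11' -> emit 'g', reset
Bit 4: prefix='1' (no match yet)
Bit 5: prefix='11' -> emit 'g', reset
Bit 6: prefix='1' (no match yet)
Bit 7: prefix='10' (no match yet)
Bit 8: prefix='101' -> emit 'p', reset
Bit 9: prefix='0' (no match yet)
Bit 10: prefix='00' -> emit 'b', reset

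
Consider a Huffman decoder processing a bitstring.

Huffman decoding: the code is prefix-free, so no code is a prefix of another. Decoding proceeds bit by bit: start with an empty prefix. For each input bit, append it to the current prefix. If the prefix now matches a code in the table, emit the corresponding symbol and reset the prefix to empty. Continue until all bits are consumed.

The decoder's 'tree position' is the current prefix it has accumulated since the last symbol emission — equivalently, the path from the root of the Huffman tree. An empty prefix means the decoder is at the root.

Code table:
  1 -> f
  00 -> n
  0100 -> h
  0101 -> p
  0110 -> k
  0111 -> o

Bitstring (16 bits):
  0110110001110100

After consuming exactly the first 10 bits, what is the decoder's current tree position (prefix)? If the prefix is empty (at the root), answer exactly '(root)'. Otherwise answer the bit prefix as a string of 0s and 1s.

Answer: 01

Derivation:
Bit 0: prefix='0' (no match yet)
Bit 1: prefix='01' (no match yet)
Bit 2: prefix='011' (no match yet)
Bit 3: prefix='0110' -> emit 'k', reset
Bit 4: prefix='1' -> emit 'f', reset
Bit 5: prefix='1' -> emit 'f', reset
Bit 6: prefix='0' (no match yet)
Bit 7: prefix='00' -> emit 'n', reset
Bit 8: prefix='0' (no match yet)
Bit 9: prefix='01' (no match yet)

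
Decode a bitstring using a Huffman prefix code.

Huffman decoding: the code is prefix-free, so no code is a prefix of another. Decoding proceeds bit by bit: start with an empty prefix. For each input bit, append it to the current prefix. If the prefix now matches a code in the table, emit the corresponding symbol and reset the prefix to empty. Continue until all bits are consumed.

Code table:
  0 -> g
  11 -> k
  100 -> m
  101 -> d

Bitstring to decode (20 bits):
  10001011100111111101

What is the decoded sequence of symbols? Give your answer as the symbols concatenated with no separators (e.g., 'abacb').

Bit 0: prefix='1' (no match yet)
Bit 1: prefix='10' (no match yet)
Bit 2: prefix='100' -> emit 'm', reset
Bit 3: prefix='0' -> emit 'g', reset
Bit 4: prefix='1' (no match yet)
Bit 5: prefix='10' (no match yet)
Bit 6: prefix='101' -> emit 'd', reset
Bit 7: prefix='1' (no match yet)
Bit 8: prefix='11' -> emit 'k', reset
Bit 9: prefix='0' -> emit 'g', reset
Bit 10: prefix='0' -> emit 'g', reset
Bit 11: prefix='1' (no match yet)
Bit 12: prefix='11' -> emit 'k', reset
Bit 13: prefix='1' (no match yet)
Bit 14: prefix='11' -> emit 'k', reset
Bit 15: prefix='1' (no match yet)
Bit 16: prefix='11' -> emit 'k', reset
Bit 17: prefix='1' (no match yet)
Bit 18: prefix='10' (no match yet)
Bit 19: prefix='101' -> emit 'd', reset

Answer: mgdkggkkkd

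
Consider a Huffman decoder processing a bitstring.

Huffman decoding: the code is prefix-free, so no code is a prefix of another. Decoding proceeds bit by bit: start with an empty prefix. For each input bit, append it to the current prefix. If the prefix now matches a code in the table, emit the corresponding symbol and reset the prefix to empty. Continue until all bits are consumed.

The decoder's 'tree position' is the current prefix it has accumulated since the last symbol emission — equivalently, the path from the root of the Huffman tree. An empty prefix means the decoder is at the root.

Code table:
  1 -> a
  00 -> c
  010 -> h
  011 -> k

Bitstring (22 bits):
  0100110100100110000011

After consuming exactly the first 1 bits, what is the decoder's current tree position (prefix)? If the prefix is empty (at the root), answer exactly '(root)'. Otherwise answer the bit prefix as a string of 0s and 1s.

Answer: 0

Derivation:
Bit 0: prefix='0' (no match yet)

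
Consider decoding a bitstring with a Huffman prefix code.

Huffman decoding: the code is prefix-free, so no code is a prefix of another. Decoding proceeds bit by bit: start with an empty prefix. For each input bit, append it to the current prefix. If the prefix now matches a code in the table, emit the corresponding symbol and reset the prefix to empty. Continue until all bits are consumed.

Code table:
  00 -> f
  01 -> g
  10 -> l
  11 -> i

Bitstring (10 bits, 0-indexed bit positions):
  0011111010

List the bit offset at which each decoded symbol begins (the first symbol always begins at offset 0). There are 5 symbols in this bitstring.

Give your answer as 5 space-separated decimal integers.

Bit 0: prefix='0' (no match yet)
Bit 1: prefix='00' -> emit 'f', reset
Bit 2: prefix='1' (no match yet)
Bit 3: prefix='11' -> emit 'i', reset
Bit 4: prefix='1' (no match yet)
Bit 5: prefix='11' -> emit 'i', reset
Bit 6: prefix='1' (no match yet)
Bit 7: prefix='10' -> emit 'l', reset
Bit 8: prefix='1' (no match yet)
Bit 9: prefix='10' -> emit 'l', reset

Answer: 0 2 4 6 8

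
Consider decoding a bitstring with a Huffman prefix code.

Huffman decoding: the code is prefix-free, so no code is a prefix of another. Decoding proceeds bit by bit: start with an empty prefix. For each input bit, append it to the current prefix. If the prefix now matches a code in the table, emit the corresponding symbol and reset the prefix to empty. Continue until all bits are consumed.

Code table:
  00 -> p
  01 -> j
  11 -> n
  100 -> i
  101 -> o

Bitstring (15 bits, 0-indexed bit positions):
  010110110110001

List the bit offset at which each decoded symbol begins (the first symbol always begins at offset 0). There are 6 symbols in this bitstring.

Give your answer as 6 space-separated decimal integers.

Answer: 0 2 4 7 10 13

Derivation:
Bit 0: prefix='0' (no match yet)
Bit 1: prefix='01' -> emit 'j', reset
Bit 2: prefix='0' (no match yet)
Bit 3: prefix='01' -> emit 'j', reset
Bit 4: prefix='1' (no match yet)
Bit 5: prefix='10' (no match yet)
Bit 6: prefix='101' -> emit 'o', reset
Bit 7: prefix='1' (no match yet)
Bit 8: prefix='10' (no match yet)
Bit 9: prefix='101' -> emit 'o', reset
Bit 10: prefix='1' (no match yet)
Bit 11: prefix='10' (no match yet)
Bit 12: prefix='100' -> emit 'i', reset
Bit 13: prefix='0' (no match yet)
Bit 14: prefix='01' -> emit 'j', reset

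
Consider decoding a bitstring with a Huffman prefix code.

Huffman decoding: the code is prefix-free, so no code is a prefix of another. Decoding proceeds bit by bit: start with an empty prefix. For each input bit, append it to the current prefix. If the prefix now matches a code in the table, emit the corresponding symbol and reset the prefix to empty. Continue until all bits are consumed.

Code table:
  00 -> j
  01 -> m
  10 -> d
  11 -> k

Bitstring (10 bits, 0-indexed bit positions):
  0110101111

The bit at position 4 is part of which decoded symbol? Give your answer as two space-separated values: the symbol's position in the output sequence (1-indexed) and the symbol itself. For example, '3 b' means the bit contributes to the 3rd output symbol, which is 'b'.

Bit 0: prefix='0' (no match yet)
Bit 1: prefix='01' -> emit 'm', reset
Bit 2: prefix='1' (no match yet)
Bit 3: prefix='10' -> emit 'd', reset
Bit 4: prefix='1' (no match yet)
Bit 5: prefix='10' -> emit 'd', reset
Bit 6: prefix='1' (no match yet)
Bit 7: prefix='11' -> emit 'k', reset
Bit 8: prefix='1' (no match yet)

Answer: 3 d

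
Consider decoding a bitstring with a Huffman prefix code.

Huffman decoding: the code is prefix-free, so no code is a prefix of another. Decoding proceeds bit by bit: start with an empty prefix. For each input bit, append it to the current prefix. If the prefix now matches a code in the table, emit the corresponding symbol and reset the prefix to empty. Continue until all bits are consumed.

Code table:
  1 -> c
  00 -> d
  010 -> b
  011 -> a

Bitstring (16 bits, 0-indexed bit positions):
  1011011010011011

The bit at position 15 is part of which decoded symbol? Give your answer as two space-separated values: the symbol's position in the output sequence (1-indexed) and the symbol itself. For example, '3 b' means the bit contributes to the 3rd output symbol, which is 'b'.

Answer: 6 a

Derivation:
Bit 0: prefix='1' -> emit 'c', reset
Bit 1: prefix='0' (no match yet)
Bit 2: prefix='01' (no match yet)
Bit 3: prefix='011' -> emit 'a', reset
Bit 4: prefix='0' (no match yet)
Bit 5: prefix='01' (no match yet)
Bit 6: prefix='011' -> emit 'a', reset
Bit 7: prefix='0' (no match yet)
Bit 8: prefix='01' (no match yet)
Bit 9: prefix='010' -> emit 'b', reset
Bit 10: prefix='0' (no match yet)
Bit 11: prefix='01' (no match yet)
Bit 12: prefix='011' -> emit 'a', reset
Bit 13: prefix='0' (no match yet)
Bit 14: prefix='01' (no match yet)
Bit 15: prefix='011' -> emit 'a', reset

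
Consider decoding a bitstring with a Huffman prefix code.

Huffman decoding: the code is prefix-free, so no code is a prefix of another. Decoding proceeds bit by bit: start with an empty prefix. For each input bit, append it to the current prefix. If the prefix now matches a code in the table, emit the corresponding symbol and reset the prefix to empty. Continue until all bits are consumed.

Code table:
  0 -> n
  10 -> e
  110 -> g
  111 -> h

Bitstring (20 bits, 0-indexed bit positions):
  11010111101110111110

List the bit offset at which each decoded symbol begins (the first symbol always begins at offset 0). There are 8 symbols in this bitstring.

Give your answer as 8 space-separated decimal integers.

Bit 0: prefix='1' (no match yet)
Bit 1: prefix='11' (no match yet)
Bit 2: prefix='110' -> emit 'g', reset
Bit 3: prefix='1' (no match yet)
Bit 4: prefix='10' -> emit 'e', reset
Bit 5: prefix='1' (no match yet)
Bit 6: prefix='11' (no match yet)
Bit 7: prefix='111' -> emit 'h', reset
Bit 8: prefix='1' (no match yet)
Bit 9: prefix='10' -> emit 'e', reset
Bit 10: prefix='1' (no match yet)
Bit 11: prefix='11' (no match yet)
Bit 12: prefix='111' -> emit 'h', reset
Bit 13: prefix='0' -> emit 'n', reset
Bit 14: prefix='1' (no match yet)
Bit 15: prefix='11' (no match yet)
Bit 16: prefix='111' -> emit 'h', reset
Bit 17: prefix='1' (no match yet)
Bit 18: prefix='11' (no match yet)
Bit 19: prefix='110' -> emit 'g', reset

Answer: 0 3 5 8 10 13 14 17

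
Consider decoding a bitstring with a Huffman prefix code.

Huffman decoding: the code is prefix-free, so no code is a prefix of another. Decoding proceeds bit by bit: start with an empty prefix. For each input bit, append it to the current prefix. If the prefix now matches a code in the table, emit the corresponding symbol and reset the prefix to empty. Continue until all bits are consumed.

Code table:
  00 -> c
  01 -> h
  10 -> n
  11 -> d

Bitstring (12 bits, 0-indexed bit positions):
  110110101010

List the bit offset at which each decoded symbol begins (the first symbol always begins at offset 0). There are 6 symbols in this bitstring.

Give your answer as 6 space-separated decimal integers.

Answer: 0 2 4 6 8 10

Derivation:
Bit 0: prefix='1' (no match yet)
Bit 1: prefix='11' -> emit 'd', reset
Bit 2: prefix='0' (no match yet)
Bit 3: prefix='01' -> emit 'h', reset
Bit 4: prefix='1' (no match yet)
Bit 5: prefix='10' -> emit 'n', reset
Bit 6: prefix='1' (no match yet)
Bit 7: prefix='10' -> emit 'n', reset
Bit 8: prefix='1' (no match yet)
Bit 9: prefix='10' -> emit 'n', reset
Bit 10: prefix='1' (no match yet)
Bit 11: prefix='10' -> emit 'n', reset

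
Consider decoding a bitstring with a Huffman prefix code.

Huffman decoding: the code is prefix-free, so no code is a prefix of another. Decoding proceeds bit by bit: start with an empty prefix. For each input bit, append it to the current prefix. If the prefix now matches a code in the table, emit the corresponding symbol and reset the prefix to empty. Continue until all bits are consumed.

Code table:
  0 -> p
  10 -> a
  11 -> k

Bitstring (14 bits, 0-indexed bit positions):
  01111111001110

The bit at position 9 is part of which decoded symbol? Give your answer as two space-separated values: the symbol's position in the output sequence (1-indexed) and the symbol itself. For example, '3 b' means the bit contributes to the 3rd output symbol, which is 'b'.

Bit 0: prefix='0' -> emit 'p', reset
Bit 1: prefix='1' (no match yet)
Bit 2: prefix='11' -> emit 'k', reset
Bit 3: prefix='1' (no match yet)
Bit 4: prefix='11' -> emit 'k', reset
Bit 5: prefix='1' (no match yet)
Bit 6: prefix='11' -> emit 'k', reset
Bit 7: prefix='1' (no match yet)
Bit 8: prefix='10' -> emit 'a', reset
Bit 9: prefix='0' -> emit 'p', reset
Bit 10: prefix='1' (no match yet)
Bit 11: prefix='11' -> emit 'k', reset
Bit 12: prefix='1' (no match yet)
Bit 13: prefix='10' -> emit 'a', reset

Answer: 6 p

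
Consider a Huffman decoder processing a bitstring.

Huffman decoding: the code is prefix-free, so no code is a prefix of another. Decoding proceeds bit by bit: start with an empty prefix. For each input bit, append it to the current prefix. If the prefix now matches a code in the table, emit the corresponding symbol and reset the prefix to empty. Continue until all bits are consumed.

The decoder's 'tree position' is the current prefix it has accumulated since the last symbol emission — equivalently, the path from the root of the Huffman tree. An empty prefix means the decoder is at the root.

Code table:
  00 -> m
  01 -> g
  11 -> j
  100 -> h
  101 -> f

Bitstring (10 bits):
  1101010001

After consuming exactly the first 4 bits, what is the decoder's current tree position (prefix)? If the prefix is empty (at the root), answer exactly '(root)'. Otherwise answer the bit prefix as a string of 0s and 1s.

Answer: (root)

Derivation:
Bit 0: prefix='1' (no match yet)
Bit 1: prefix='11' -> emit 'j', reset
Bit 2: prefix='0' (no match yet)
Bit 3: prefix='01' -> emit 'g', reset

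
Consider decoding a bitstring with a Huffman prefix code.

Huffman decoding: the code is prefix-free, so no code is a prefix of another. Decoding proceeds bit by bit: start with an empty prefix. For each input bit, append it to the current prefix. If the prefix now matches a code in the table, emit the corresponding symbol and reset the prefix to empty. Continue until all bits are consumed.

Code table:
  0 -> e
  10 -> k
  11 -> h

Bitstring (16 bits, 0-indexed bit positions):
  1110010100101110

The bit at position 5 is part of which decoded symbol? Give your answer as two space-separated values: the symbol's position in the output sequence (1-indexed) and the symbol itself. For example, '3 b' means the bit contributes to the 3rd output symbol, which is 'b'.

Bit 0: prefix='1' (no match yet)
Bit 1: prefix='11' -> emit 'h', reset
Bit 2: prefix='1' (no match yet)
Bit 3: prefix='10' -> emit 'k', reset
Bit 4: prefix='0' -> emit 'e', reset
Bit 5: prefix='1' (no match yet)
Bit 6: prefix='10' -> emit 'k', reset
Bit 7: prefix='1' (no match yet)
Bit 8: prefix='10' -> emit 'k', reset
Bit 9: prefix='0' -> emit 'e', reset

Answer: 4 k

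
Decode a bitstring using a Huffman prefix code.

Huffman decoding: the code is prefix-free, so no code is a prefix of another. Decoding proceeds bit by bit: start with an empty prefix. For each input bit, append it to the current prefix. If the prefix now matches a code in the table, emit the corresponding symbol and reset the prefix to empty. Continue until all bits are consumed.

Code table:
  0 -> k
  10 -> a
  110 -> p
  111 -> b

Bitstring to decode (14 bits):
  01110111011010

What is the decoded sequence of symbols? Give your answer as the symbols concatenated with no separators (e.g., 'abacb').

Answer: kbkbkpa

Derivation:
Bit 0: prefix='0' -> emit 'k', reset
Bit 1: prefix='1' (no match yet)
Bit 2: prefix='11' (no match yet)
Bit 3: prefix='111' -> emit 'b', reset
Bit 4: prefix='0' -> emit 'k', reset
Bit 5: prefix='1' (no match yet)
Bit 6: prefix='11' (no match yet)
Bit 7: prefix='111' -> emit 'b', reset
Bit 8: prefix='0' -> emit 'k', reset
Bit 9: prefix='1' (no match yet)
Bit 10: prefix='11' (no match yet)
Bit 11: prefix='110' -> emit 'p', reset
Bit 12: prefix='1' (no match yet)
Bit 13: prefix='10' -> emit 'a', reset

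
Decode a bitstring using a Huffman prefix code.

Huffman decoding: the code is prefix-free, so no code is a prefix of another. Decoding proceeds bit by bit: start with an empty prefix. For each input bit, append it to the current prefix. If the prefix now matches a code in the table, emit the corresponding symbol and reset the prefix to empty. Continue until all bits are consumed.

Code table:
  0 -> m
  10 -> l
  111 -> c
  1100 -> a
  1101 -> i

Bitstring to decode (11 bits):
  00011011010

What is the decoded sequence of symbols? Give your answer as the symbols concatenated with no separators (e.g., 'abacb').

Bit 0: prefix='0' -> emit 'm', reset
Bit 1: prefix='0' -> emit 'm', reset
Bit 2: prefix='0' -> emit 'm', reset
Bit 3: prefix='1' (no match yet)
Bit 4: prefix='11' (no match yet)
Bit 5: prefix='110' (no match yet)
Bit 6: prefix='1101' -> emit 'i', reset
Bit 7: prefix='1' (no match yet)
Bit 8: prefix='10' -> emit 'l', reset
Bit 9: prefix='1' (no match yet)
Bit 10: prefix='10' -> emit 'l', reset

Answer: mmmill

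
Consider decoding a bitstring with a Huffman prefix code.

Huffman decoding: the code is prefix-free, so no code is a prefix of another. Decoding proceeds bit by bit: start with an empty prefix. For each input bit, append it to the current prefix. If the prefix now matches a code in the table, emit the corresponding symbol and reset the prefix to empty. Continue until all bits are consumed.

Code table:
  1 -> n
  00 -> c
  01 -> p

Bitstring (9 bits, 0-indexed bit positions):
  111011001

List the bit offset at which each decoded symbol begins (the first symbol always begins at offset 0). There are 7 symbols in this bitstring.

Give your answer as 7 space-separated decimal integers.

Answer: 0 1 2 3 5 6 8

Derivation:
Bit 0: prefix='1' -> emit 'n', reset
Bit 1: prefix='1' -> emit 'n', reset
Bit 2: prefix='1' -> emit 'n', reset
Bit 3: prefix='0' (no match yet)
Bit 4: prefix='01' -> emit 'p', reset
Bit 5: prefix='1' -> emit 'n', reset
Bit 6: prefix='0' (no match yet)
Bit 7: prefix='00' -> emit 'c', reset
Bit 8: prefix='1' -> emit 'n', reset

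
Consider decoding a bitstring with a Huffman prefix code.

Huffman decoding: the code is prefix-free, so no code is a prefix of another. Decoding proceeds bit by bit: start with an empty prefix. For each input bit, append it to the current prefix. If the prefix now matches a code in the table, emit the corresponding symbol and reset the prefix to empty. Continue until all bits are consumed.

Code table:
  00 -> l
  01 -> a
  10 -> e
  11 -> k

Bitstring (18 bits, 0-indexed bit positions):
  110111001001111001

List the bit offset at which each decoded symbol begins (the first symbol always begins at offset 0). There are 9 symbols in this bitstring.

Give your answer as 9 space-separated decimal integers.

Answer: 0 2 4 6 8 10 12 14 16

Derivation:
Bit 0: prefix='1' (no match yet)
Bit 1: prefix='11' -> emit 'k', reset
Bit 2: prefix='0' (no match yet)
Bit 3: prefix='01' -> emit 'a', reset
Bit 4: prefix='1' (no match yet)
Bit 5: prefix='11' -> emit 'k', reset
Bit 6: prefix='0' (no match yet)
Bit 7: prefix='00' -> emit 'l', reset
Bit 8: prefix='1' (no match yet)
Bit 9: prefix='10' -> emit 'e', reset
Bit 10: prefix='0' (no match yet)
Bit 11: prefix='01' -> emit 'a', reset
Bit 12: prefix='1' (no match yet)
Bit 13: prefix='11' -> emit 'k', reset
Bit 14: prefix='1' (no match yet)
Bit 15: prefix='10' -> emit 'e', reset
Bit 16: prefix='0' (no match yet)
Bit 17: prefix='01' -> emit 'a', reset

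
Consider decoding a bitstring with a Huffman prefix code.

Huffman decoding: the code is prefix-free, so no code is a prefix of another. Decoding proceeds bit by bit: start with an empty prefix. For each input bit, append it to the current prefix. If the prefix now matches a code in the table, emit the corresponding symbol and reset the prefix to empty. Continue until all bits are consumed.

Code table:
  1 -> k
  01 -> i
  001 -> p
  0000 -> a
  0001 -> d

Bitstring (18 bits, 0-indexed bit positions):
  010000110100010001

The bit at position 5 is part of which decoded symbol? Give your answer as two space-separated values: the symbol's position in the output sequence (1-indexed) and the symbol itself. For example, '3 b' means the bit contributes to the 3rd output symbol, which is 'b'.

Bit 0: prefix='0' (no match yet)
Bit 1: prefix='01' -> emit 'i', reset
Bit 2: prefix='0' (no match yet)
Bit 3: prefix='00' (no match yet)
Bit 4: prefix='000' (no match yet)
Bit 5: prefix='0000' -> emit 'a', reset
Bit 6: prefix='1' -> emit 'k', reset
Bit 7: prefix='1' -> emit 'k', reset
Bit 8: prefix='0' (no match yet)
Bit 9: prefix='01' -> emit 'i', reset

Answer: 2 a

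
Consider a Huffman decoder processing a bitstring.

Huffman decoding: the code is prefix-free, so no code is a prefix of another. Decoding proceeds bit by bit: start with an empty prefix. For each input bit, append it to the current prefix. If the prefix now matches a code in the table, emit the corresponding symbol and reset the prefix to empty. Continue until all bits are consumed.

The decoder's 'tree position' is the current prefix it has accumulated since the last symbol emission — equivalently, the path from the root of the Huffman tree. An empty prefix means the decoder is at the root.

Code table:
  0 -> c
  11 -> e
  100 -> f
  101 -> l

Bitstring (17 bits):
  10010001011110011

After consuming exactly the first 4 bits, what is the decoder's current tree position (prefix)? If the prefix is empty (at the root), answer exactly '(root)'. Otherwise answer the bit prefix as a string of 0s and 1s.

Bit 0: prefix='1' (no match yet)
Bit 1: prefix='10' (no match yet)
Bit 2: prefix='100' -> emit 'f', reset
Bit 3: prefix='1' (no match yet)

Answer: 1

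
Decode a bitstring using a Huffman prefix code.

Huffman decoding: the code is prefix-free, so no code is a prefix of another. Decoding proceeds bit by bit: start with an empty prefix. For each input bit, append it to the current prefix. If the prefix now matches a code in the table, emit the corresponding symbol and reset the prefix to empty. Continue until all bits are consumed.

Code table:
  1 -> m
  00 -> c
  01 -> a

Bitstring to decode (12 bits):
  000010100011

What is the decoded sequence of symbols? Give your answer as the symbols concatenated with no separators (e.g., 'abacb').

Answer: ccmacam

Derivation:
Bit 0: prefix='0' (no match yet)
Bit 1: prefix='00' -> emit 'c', reset
Bit 2: prefix='0' (no match yet)
Bit 3: prefix='00' -> emit 'c', reset
Bit 4: prefix='1' -> emit 'm', reset
Bit 5: prefix='0' (no match yet)
Bit 6: prefix='01' -> emit 'a', reset
Bit 7: prefix='0' (no match yet)
Bit 8: prefix='00' -> emit 'c', reset
Bit 9: prefix='0' (no match yet)
Bit 10: prefix='01' -> emit 'a', reset
Bit 11: prefix='1' -> emit 'm', reset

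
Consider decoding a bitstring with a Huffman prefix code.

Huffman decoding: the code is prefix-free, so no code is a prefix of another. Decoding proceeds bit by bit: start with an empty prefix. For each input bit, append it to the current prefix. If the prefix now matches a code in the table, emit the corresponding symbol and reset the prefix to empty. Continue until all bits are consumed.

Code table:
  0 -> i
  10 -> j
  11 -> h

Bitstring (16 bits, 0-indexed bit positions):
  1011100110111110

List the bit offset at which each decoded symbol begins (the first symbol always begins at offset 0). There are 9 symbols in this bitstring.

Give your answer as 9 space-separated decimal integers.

Answer: 0 2 4 6 7 9 10 12 14

Derivation:
Bit 0: prefix='1' (no match yet)
Bit 1: prefix='10' -> emit 'j', reset
Bit 2: prefix='1' (no match yet)
Bit 3: prefix='11' -> emit 'h', reset
Bit 4: prefix='1' (no match yet)
Bit 5: prefix='10' -> emit 'j', reset
Bit 6: prefix='0' -> emit 'i', reset
Bit 7: prefix='1' (no match yet)
Bit 8: prefix='11' -> emit 'h', reset
Bit 9: prefix='0' -> emit 'i', reset
Bit 10: prefix='1' (no match yet)
Bit 11: prefix='11' -> emit 'h', reset
Bit 12: prefix='1' (no match yet)
Bit 13: prefix='11' -> emit 'h', reset
Bit 14: prefix='1' (no match yet)
Bit 15: prefix='10' -> emit 'j', reset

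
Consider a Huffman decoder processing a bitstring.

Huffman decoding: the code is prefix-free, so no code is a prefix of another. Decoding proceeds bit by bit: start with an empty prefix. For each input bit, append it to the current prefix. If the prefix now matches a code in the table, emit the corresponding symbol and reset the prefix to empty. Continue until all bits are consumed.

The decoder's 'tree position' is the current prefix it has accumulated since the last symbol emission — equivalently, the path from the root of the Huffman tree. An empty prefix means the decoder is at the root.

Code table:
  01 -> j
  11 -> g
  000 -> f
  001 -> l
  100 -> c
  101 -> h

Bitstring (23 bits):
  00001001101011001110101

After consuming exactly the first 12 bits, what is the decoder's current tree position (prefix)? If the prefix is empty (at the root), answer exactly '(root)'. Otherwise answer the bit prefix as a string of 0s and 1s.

Bit 0: prefix='0' (no match yet)
Bit 1: prefix='00' (no match yet)
Bit 2: prefix='000' -> emit 'f', reset
Bit 3: prefix='0' (no match yet)
Bit 4: prefix='01' -> emit 'j', reset
Bit 5: prefix='0' (no match yet)
Bit 6: prefix='00' (no match yet)
Bit 7: prefix='001' -> emit 'l', reset
Bit 8: prefix='1' (no match yet)
Bit 9: prefix='10' (no match yet)
Bit 10: prefix='101' -> emit 'h', reset
Bit 11: prefix='0' (no match yet)

Answer: 0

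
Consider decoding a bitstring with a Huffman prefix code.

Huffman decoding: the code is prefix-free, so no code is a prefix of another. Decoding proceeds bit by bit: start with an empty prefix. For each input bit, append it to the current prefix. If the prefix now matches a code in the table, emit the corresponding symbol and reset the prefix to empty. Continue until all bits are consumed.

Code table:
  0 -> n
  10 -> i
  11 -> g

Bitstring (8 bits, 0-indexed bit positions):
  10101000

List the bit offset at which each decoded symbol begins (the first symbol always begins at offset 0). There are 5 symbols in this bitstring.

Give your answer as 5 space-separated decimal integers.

Bit 0: prefix='1' (no match yet)
Bit 1: prefix='10' -> emit 'i', reset
Bit 2: prefix='1' (no match yet)
Bit 3: prefix='10' -> emit 'i', reset
Bit 4: prefix='1' (no match yet)
Bit 5: prefix='10' -> emit 'i', reset
Bit 6: prefix='0' -> emit 'n', reset
Bit 7: prefix='0' -> emit 'n', reset

Answer: 0 2 4 6 7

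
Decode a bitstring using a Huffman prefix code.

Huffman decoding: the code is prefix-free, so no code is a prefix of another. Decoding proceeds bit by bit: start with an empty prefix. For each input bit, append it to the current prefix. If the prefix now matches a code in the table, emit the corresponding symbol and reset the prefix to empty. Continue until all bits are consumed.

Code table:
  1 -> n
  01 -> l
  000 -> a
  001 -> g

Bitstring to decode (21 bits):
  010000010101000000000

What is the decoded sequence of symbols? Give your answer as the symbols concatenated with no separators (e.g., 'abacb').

Answer: lagllaaa

Derivation:
Bit 0: prefix='0' (no match yet)
Bit 1: prefix='01' -> emit 'l', reset
Bit 2: prefix='0' (no match yet)
Bit 3: prefix='00' (no match yet)
Bit 4: prefix='000' -> emit 'a', reset
Bit 5: prefix='0' (no match yet)
Bit 6: prefix='00' (no match yet)
Bit 7: prefix='001' -> emit 'g', reset
Bit 8: prefix='0' (no match yet)
Bit 9: prefix='01' -> emit 'l', reset
Bit 10: prefix='0' (no match yet)
Bit 11: prefix='01' -> emit 'l', reset
Bit 12: prefix='0' (no match yet)
Bit 13: prefix='00' (no match yet)
Bit 14: prefix='000' -> emit 'a', reset
Bit 15: prefix='0' (no match yet)
Bit 16: prefix='00' (no match yet)
Bit 17: prefix='000' -> emit 'a', reset
Bit 18: prefix='0' (no match yet)
Bit 19: prefix='00' (no match yet)
Bit 20: prefix='000' -> emit 'a', reset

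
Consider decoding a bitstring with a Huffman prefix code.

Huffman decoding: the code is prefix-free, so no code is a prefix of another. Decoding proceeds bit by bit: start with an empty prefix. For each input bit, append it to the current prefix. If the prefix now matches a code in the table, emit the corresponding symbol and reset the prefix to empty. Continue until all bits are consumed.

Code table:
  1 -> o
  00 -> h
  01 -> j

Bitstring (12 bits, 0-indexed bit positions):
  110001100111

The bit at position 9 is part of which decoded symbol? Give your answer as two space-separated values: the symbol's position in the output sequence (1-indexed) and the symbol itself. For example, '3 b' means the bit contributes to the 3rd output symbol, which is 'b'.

Bit 0: prefix='1' -> emit 'o', reset
Bit 1: prefix='1' -> emit 'o', reset
Bit 2: prefix='0' (no match yet)
Bit 3: prefix='00' -> emit 'h', reset
Bit 4: prefix='0' (no match yet)
Bit 5: prefix='01' -> emit 'j', reset
Bit 6: prefix='1' -> emit 'o', reset
Bit 7: prefix='0' (no match yet)
Bit 8: prefix='00' -> emit 'h', reset
Bit 9: prefix='1' -> emit 'o', reset
Bit 10: prefix='1' -> emit 'o', reset
Bit 11: prefix='1' -> emit 'o', reset

Answer: 7 o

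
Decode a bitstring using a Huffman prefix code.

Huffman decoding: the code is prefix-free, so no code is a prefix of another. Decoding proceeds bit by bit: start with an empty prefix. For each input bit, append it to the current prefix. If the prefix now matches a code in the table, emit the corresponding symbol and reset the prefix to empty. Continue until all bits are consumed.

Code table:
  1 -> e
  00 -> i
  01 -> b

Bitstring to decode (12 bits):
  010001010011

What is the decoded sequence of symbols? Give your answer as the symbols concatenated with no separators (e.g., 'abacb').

Bit 0: prefix='0' (no match yet)
Bit 1: prefix='01' -> emit 'b', reset
Bit 2: prefix='0' (no match yet)
Bit 3: prefix='00' -> emit 'i', reset
Bit 4: prefix='0' (no match yet)
Bit 5: prefix='01' -> emit 'b', reset
Bit 6: prefix='0' (no match yet)
Bit 7: prefix='01' -> emit 'b', reset
Bit 8: prefix='0' (no match yet)
Bit 9: prefix='00' -> emit 'i', reset
Bit 10: prefix='1' -> emit 'e', reset
Bit 11: prefix='1' -> emit 'e', reset

Answer: bibbiee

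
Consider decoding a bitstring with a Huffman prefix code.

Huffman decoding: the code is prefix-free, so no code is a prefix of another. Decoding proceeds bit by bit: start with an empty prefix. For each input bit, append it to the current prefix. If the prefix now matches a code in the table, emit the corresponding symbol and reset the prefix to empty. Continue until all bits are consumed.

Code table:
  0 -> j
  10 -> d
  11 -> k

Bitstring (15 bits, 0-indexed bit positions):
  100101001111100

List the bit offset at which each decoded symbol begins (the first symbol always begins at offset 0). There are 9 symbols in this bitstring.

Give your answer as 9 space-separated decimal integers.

Bit 0: prefix='1' (no match yet)
Bit 1: prefix='10' -> emit 'd', reset
Bit 2: prefix='0' -> emit 'j', reset
Bit 3: prefix='1' (no match yet)
Bit 4: prefix='10' -> emit 'd', reset
Bit 5: prefix='1' (no match yet)
Bit 6: prefix='10' -> emit 'd', reset
Bit 7: prefix='0' -> emit 'j', reset
Bit 8: prefix='1' (no match yet)
Bit 9: prefix='11' -> emit 'k', reset
Bit 10: prefix='1' (no match yet)
Bit 11: prefix='11' -> emit 'k', reset
Bit 12: prefix='1' (no match yet)
Bit 13: prefix='10' -> emit 'd', reset
Bit 14: prefix='0' -> emit 'j', reset

Answer: 0 2 3 5 7 8 10 12 14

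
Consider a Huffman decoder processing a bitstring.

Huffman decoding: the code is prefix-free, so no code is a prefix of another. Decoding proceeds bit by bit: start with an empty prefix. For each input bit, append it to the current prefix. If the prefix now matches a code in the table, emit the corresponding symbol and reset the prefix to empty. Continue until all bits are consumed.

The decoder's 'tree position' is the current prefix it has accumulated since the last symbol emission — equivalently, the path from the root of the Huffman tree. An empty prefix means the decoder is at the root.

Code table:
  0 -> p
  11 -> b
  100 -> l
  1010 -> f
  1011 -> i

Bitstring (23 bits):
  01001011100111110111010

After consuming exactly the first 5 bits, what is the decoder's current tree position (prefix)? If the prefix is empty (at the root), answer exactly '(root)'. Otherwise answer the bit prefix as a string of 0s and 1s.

Answer: 1

Derivation:
Bit 0: prefix='0' -> emit 'p', reset
Bit 1: prefix='1' (no match yet)
Bit 2: prefix='10' (no match yet)
Bit 3: prefix='100' -> emit 'l', reset
Bit 4: prefix='1' (no match yet)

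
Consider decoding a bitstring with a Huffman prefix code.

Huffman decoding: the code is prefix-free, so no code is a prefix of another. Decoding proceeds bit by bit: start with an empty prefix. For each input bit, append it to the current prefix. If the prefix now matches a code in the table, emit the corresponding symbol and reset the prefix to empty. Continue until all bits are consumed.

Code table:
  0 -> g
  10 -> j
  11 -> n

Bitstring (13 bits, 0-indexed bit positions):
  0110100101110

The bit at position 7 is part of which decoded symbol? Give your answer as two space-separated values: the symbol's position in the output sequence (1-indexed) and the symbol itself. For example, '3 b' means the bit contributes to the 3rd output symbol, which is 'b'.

Answer: 6 j

Derivation:
Bit 0: prefix='0' -> emit 'g', reset
Bit 1: prefix='1' (no match yet)
Bit 2: prefix='11' -> emit 'n', reset
Bit 3: prefix='0' -> emit 'g', reset
Bit 4: prefix='1' (no match yet)
Bit 5: prefix='10' -> emit 'j', reset
Bit 6: prefix='0' -> emit 'g', reset
Bit 7: prefix='1' (no match yet)
Bit 8: prefix='10' -> emit 'j', reset
Bit 9: prefix='1' (no match yet)
Bit 10: prefix='11' -> emit 'n', reset
Bit 11: prefix='1' (no match yet)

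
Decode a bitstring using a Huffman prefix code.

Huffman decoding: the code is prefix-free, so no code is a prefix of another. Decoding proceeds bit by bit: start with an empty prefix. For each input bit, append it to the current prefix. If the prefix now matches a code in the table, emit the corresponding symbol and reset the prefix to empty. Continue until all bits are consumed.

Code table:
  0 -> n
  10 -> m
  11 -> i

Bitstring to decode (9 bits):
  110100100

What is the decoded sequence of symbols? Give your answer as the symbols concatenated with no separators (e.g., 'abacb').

Bit 0: prefix='1' (no match yet)
Bit 1: prefix='11' -> emit 'i', reset
Bit 2: prefix='0' -> emit 'n', reset
Bit 3: prefix='1' (no match yet)
Bit 4: prefix='10' -> emit 'm', reset
Bit 5: prefix='0' -> emit 'n', reset
Bit 6: prefix='1' (no match yet)
Bit 7: prefix='10' -> emit 'm', reset
Bit 8: prefix='0' -> emit 'n', reset

Answer: inmnmn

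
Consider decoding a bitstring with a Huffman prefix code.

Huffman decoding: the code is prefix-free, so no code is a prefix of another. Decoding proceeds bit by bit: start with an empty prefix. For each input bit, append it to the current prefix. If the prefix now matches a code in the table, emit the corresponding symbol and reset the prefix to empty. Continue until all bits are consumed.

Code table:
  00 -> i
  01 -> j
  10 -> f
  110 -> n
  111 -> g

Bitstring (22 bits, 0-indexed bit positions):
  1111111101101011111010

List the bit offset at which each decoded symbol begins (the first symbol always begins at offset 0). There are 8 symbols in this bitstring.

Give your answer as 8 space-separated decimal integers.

Answer: 0 3 6 9 12 14 17 20

Derivation:
Bit 0: prefix='1' (no match yet)
Bit 1: prefix='11' (no match yet)
Bit 2: prefix='111' -> emit 'g', reset
Bit 3: prefix='1' (no match yet)
Bit 4: prefix='11' (no match yet)
Bit 5: prefix='111' -> emit 'g', reset
Bit 6: prefix='1' (no match yet)
Bit 7: prefix='11' (no match yet)
Bit 8: prefix='110' -> emit 'n', reset
Bit 9: prefix='1' (no match yet)
Bit 10: prefix='11' (no match yet)
Bit 11: prefix='110' -> emit 'n', reset
Bit 12: prefix='1' (no match yet)
Bit 13: prefix='10' -> emit 'f', reset
Bit 14: prefix='1' (no match yet)
Bit 15: prefix='11' (no match yet)
Bit 16: prefix='111' -> emit 'g', reset
Bit 17: prefix='1' (no match yet)
Bit 18: prefix='11' (no match yet)
Bit 19: prefix='110' -> emit 'n', reset
Bit 20: prefix='1' (no match yet)
Bit 21: prefix='10' -> emit 'f', reset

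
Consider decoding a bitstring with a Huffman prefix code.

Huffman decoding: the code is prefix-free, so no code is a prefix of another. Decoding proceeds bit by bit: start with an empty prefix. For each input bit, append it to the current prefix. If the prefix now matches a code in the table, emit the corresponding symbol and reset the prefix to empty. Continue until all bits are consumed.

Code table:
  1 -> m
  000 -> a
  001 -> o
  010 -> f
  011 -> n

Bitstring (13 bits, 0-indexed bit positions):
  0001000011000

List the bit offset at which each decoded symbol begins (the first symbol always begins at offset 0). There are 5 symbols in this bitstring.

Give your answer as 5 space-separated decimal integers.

Answer: 0 3 4 7 10

Derivation:
Bit 0: prefix='0' (no match yet)
Bit 1: prefix='00' (no match yet)
Bit 2: prefix='000' -> emit 'a', reset
Bit 3: prefix='1' -> emit 'm', reset
Bit 4: prefix='0' (no match yet)
Bit 5: prefix='00' (no match yet)
Bit 6: prefix='000' -> emit 'a', reset
Bit 7: prefix='0' (no match yet)
Bit 8: prefix='01' (no match yet)
Bit 9: prefix='011' -> emit 'n', reset
Bit 10: prefix='0' (no match yet)
Bit 11: prefix='00' (no match yet)
Bit 12: prefix='000' -> emit 'a', reset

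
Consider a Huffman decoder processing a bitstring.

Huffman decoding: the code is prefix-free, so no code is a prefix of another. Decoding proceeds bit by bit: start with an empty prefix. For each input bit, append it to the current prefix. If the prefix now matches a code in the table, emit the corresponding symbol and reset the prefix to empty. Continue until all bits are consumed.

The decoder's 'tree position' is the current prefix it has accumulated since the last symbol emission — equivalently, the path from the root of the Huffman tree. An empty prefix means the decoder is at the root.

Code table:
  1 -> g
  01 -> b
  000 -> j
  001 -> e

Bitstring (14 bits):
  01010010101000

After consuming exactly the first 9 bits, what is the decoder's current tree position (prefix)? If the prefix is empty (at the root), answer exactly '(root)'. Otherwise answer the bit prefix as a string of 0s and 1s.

Bit 0: prefix='0' (no match yet)
Bit 1: prefix='01' -> emit 'b', reset
Bit 2: prefix='0' (no match yet)
Bit 3: prefix='01' -> emit 'b', reset
Bit 4: prefix='0' (no match yet)
Bit 5: prefix='00' (no match yet)
Bit 6: prefix='001' -> emit 'e', reset
Bit 7: prefix='0' (no match yet)
Bit 8: prefix='01' -> emit 'b', reset

Answer: (root)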